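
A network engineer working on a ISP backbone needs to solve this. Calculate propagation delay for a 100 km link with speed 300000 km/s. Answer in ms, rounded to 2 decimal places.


Given: distance = 100 km, speed = 300000 km/s
Delay = distance / speed = 100 / 300000 seconds
Delay in ms = 100 * 1000 / 300000
Delay = 0.3333 ms
Rounded to 2 dp = 0.33 ms

0.33


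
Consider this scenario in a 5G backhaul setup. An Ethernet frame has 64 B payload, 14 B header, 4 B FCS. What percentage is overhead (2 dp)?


Given: payload = 64 B, header = 14 B, trailer = 4 B
Overhead bytes = header + trailer = 14 + 4 = 18
Total frame = payload + overhead = 64 + 18 = 82
Overhead % = 18 / 82 * 100 = 21.9512% -> 21.95% (2 dp)

21.95


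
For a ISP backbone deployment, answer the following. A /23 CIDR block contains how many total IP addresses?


Given: CIDR prefix /23
Host bits = 32 - 23 = 9
Total addresses = 2^9 = 512

512


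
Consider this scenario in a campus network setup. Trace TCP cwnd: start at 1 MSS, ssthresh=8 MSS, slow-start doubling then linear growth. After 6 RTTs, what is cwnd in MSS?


RTT 0: cwnd = 1 MSS (initial)
RTT 1: cwnd = 2 MSS (slow start, doubled)
RTT 2: cwnd = 4 MSS (slow start, doubled)
RTT 3: cwnd = 8 MSS (slow start, doubled)
RTT 4: cwnd = 9 MSS (congestion avoidance, +1)
RTT 5: cwnd = 10 MSS (congestion avoidance, +1)
RTT 6: cwnd = 11 MSS (congestion avoidance, +1)

11


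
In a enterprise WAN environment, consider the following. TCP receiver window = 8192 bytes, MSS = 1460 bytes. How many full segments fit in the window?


Given: RWND = 8192 bytes, MSS = 1460 bytes
Full segments = floor(RWND / MSS)
Full segments = floor(8192 / 1460)
Full segments = floor(5.611) = 5

5


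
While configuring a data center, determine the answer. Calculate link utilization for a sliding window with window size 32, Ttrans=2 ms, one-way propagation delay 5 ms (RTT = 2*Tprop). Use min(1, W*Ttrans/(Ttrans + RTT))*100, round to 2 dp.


Given: W = 32, Ttrans = 2 ms, RTT = 10 ms (= 2 * Tprop, Tprop = 5 ms)
Cycle time = Ttrans + RTT = 2 + 10 = 12 ms (first packet sent until its ACK returns)
W * Ttrans = 32 * 2 = 64 ms of sending per cycle
W * Ttrans / (Ttrans + RTT) = 64 / 12 = 5.333333
U = min(1, 5.333333) = 1.000000
U% = 100.00%

100.00


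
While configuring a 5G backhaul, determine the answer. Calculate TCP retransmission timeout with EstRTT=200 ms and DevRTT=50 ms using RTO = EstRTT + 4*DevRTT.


Given: EstRTT = 200 ms, DevRTT = 50 ms
Timeout = EstRTT + 4 * DevRTT
4 * DevRTT = 4 * 50 = 200
Timeout = 200 + 200 = 400 ms

400


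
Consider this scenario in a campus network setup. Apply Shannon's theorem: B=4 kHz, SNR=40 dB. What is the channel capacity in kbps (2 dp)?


Given: B = 4 kHz, SNR = 40 dB
SNR linear = 10^(40/10) = 10000
1 + SNR = 10001
log2(10001) = 13.2878566418
C = 4 * 1000 * 13.2878566418 = 53151.4266 bps
C = 53.151427 kbps -> 53.15 kbps (2 dp)

53.15


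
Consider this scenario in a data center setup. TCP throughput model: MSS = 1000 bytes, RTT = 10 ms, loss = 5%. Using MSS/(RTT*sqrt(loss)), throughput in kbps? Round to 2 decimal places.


Given: MSS = 1000 bytes, RTT = 10 ms, loss = 5%
RTT in seconds = 10 / 1000 = 0.01
Loss rate = 5% = 0.05
sqrt(loss) = sqrt(0.05) = 0.223606797750
Throughput (bytes/s) = 1000 / (0.01 * 0.223606797750) = 447213.5955
Throughput (kbps) = 447213.5955 * 8 / 1000 = 3577.708764 -> 3577.71 kbps (2 dp)

3577.71


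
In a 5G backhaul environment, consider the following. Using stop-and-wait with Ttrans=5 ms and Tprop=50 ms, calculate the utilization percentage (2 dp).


Given: Ttrans = 5 ms, Tprop = 50 ms
RTT = 2 * Tprop = 2 * 50 = 100 ms
U = Ttrans / (Ttrans + RTT)
U = 5 / (5 + 100)
U = 5 / 105 = 0.047619
U% = 4.76%

4.76


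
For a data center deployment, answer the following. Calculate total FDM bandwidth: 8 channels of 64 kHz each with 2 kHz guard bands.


Given: 8 channels, 64 kHz each, guard = 2 kHz
Channel bandwidth = 8 * 64 = 512 kHz
Guard bands = 7 gaps * 2 kHz = 14 kHz
Total = 512 + 14 = 526 kHz

526


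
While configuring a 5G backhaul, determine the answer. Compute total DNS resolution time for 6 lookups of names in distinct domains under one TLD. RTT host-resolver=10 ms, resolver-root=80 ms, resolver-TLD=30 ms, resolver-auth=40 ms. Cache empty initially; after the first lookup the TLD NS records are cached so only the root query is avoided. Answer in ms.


Lookup 1 (cold cache): local + root + TLD + auth = 10 + 80 + 30 + 40 = 160 ms
Lookups 2..6 (TLD NS cached -> skip root; new domain -> still ask TLD and auth): local + TLD + auth = 10 + 30 + 40 = 80 ms each
Remaining 5 lookups: 5 * 80 = 400 ms
Total = 160 + 400 = 560 ms

560


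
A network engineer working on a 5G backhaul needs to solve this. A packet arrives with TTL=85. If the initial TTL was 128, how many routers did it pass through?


Given: initial TTL = 128, received TTL = 85
Hops = initial TTL - received TTL
Hops = 128 - 85 = 43

43


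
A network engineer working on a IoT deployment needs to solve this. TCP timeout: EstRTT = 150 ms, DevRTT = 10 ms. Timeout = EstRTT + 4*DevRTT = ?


Given: EstRTT = 150 ms, DevRTT = 10 ms
Timeout = EstRTT + 4 * DevRTT
4 * DevRTT = 4 * 10 = 40
Timeout = 150 + 40 = 190 ms

190


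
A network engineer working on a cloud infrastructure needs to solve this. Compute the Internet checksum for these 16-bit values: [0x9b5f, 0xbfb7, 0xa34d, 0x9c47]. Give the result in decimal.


Given words: [0x9b5f, 0xbfb7, 0xa34d, 0x9c47]
Step 1: Sum all words
Raw sum = 39775 + 49079 + 41805 + 40007 = 170666
Step 2: Fold carry: (39594 + 2) = 39596
One's complement = ~39596 & 0xFFFF = 25939

25939


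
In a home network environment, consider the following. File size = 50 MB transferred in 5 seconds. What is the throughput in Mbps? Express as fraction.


Given: file = 50 MB, time = 5 s
File in Mb = 50 * 8 = 400 Mb
Throughput = 400 / 5 Mbps
Throughput = 80 Mbps

80


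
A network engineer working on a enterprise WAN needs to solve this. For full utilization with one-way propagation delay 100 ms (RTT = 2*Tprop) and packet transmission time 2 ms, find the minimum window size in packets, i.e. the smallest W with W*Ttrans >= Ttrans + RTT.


Given: Ttrans = 2 ms, RTT = 200 ms (= 2 * Tprop, Tprop = 100 ms)
Time until first ACK returns = Ttrans + RTT = 2 + 200 = 202 ms
Need W * Ttrans >= Ttrans + RTT  ->  W >= (Ttrans + RTT) / Ttrans
(Ttrans + RTT) / Ttrans = 202 / 2 = 101
W_min = ceil(101) = 101

101


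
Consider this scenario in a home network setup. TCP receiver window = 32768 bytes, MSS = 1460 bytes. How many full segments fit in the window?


Given: RWND = 32768 bytes, MSS = 1460 bytes
Full segments = floor(RWND / MSS)
Full segments = floor(32768 / 1460)
Full segments = floor(22.4438) = 22

22


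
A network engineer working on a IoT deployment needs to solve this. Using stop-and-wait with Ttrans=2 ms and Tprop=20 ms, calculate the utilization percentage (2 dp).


Given: Ttrans = 2 ms, Tprop = 20 ms
RTT = 2 * Tprop = 2 * 20 = 40 ms
U = Ttrans / (Ttrans + RTT)
U = 2 / (2 + 40)
U = 2 / 42 = 0.047619
U% = 4.76%

4.76


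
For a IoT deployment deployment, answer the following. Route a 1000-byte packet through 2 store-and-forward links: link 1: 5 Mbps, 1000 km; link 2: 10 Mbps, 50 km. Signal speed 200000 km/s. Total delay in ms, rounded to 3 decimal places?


Packet = 1000 bytes = 8000 bits. Store-and-forward: sum (t_trans + t_prop) per link.
Link 1: t_trans = 8000/(5*10^6) s = 1.6000 ms; t_prop = 1000/200000 s = 5.0000 ms; subtotal = 6.6000 ms
Link 2: t_trans = 8000/(10*10^6) s = 0.8000 ms; t_prop = 50/200000 s = 0.2500 ms; subtotal = 1.0500 ms
End-to-end = 6.6000 + 1.0500 = 7.6500 ms -> 7.650 ms (3 dp)

7.650


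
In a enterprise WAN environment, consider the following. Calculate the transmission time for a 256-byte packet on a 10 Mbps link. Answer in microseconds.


Given: packet = 256 bytes, bandwidth = 10 Mbps
Packet in bits = 256 * 8 = 2048 bits
Bandwidth = 10 * 10^6 = 10000000 bps
Time = 2048 / 10000000 seconds
Time in us = 2048 * 10^6 / 10000000 = 204.8

204.8


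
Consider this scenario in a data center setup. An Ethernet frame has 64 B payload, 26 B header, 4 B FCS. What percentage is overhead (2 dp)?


Given: payload = 64 B, header = 26 B, trailer = 4 B
Overhead bytes = header + trailer = 26 + 4 = 30
Total frame = payload + overhead = 64 + 30 = 94
Overhead % = 30 / 94 * 100 = 31.9149% -> 31.91% (2 dp)

31.91


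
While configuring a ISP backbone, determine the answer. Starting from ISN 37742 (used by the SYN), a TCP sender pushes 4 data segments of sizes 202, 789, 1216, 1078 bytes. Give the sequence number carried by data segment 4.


The SYN occupies sequence number ISN = 37742, so the first data byte is ISN + 1 = 37743.
SEQ of data segment i = (ISN + 1) + sum of payload sizes of segments 1..i-1.
Segment 1: SEQ = 37743, payload = 202 bytes
Segment 2: SEQ = 37945, payload = 789 bytes
Segment 3: SEQ = 38734, payload = 1216 bytes
Segment 4: SEQ = 39950, payload = 1078 bytes
SEQ of segment 4 = 37743 + 202 + 789 + 1216 = 39950

39950


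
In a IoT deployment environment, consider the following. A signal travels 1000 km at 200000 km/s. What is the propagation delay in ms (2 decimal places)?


Given: distance = 1000 km, speed = 200000 km/s
Delay = distance / speed = 1000 / 200000 seconds
Delay in ms = 1000 * 1000 / 200000
Delay = 5.0000 ms
Rounded to 2 dp = 5.00 ms

5.00


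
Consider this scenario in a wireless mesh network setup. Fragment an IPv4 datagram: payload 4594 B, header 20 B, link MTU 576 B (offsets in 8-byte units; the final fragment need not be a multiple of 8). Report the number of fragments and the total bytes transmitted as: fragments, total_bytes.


Max data per non-final fragment = floor((MTU - header)/8)*8 = floor((576 - 20)/8)*8 = floor(556/8)*8 = 552 B
Final fragment needs no 8-byte alignment: it can carry up to MTU - header = 556 B
Non-final fragments needed = ceil((payload - 556) / 552) = ceil(4038/552) = ceil(7.3152) = 8
Number of fragments = 8 + 1 = 9
Fragment sizes (data): 8 * 552 B + 178 B (last, 178 <= 556 OK)
Total bytes sent = payload + n_frags * header = 4594 + 9*20 = 4594 + 180 = 4774 B

9, 4774


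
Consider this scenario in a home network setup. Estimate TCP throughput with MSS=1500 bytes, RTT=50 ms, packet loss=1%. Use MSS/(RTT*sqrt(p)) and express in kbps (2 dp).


Given: MSS = 1500 bytes, RTT = 50 ms, loss = 1%
RTT in seconds = 50 / 1000 = 0.05
Loss rate = 1% = 0.01
sqrt(loss) = sqrt(0.01) = 0.1
Throughput (bytes/s) = 1500 / (0.05 * 0.1) = 300000.0000
Throughput (kbps) = 300000.0000 * 8 / 1000 = 2400.000000 -> 2400.00 kbps (2 dp)

2400.00


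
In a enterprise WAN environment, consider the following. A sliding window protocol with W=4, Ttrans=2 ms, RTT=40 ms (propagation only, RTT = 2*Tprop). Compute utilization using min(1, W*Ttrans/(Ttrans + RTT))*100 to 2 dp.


Given: W = 4, Ttrans = 2 ms, RTT = 40 ms (= 2 * Tprop, Tprop = 20 ms)
Cycle time = Ttrans + RTT = 2 + 40 = 42 ms (first packet sent until its ACK returns)
W * Ttrans = 4 * 2 = 8 ms of sending per cycle
W * Ttrans / (Ttrans + RTT) = 8 / 42 = 0.190476
U = min(1, 0.190476) = 0.190476
U% = 19.05%

19.05


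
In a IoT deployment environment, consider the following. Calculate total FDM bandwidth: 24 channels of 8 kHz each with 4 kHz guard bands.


Given: 24 channels, 8 kHz each, guard = 4 kHz
Channel bandwidth = 24 * 8 = 192 kHz
Guard bands = 23 gaps * 4 kHz = 92 kHz
Total = 192 + 92 = 284 kHz

284


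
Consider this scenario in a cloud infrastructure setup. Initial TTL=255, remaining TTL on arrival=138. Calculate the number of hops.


Given: initial TTL = 255, received TTL = 138
Hops = initial TTL - received TTL
Hops = 255 - 138 = 117

117


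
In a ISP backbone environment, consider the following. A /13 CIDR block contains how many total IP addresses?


Given: CIDR prefix /13
Host bits = 32 - 13 = 19
Total addresses = 2^19 = 524288

524288


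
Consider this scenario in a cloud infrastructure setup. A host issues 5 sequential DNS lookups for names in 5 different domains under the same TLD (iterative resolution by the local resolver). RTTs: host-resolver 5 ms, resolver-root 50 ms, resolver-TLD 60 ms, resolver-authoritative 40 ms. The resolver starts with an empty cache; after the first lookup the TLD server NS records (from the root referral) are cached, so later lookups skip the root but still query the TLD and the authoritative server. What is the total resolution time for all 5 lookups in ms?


Lookup 1 (cold cache): local + root + TLD + auth = 5 + 50 + 60 + 40 = 155 ms
Lookups 2..5 (TLD NS cached -> skip root; new domain -> still ask TLD and auth): local + TLD + auth = 5 + 60 + 40 = 105 ms each
Remaining 4 lookups: 4 * 105 = 420 ms
Total = 155 + 420 = 575 ms

575


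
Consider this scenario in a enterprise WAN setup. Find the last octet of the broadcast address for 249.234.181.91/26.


Given: IP = 249.234.181.91, prefix = /26
Host bits = 32 - 26 = 6
Network last octet = 91 AND mask = 64
Host part size = 2^6 - 1 = 63
Broadcast last octet = 64 OR 63 = 127

127


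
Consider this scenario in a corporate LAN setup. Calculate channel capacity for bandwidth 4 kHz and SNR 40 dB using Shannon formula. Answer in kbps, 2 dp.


Given: B = 4 kHz, SNR = 40 dB
SNR linear = 10^(40/10) = 10000
1 + SNR = 10001
log2(10001) = 13.2878566418
C = 4 * 1000 * 13.2878566418 = 53151.4266 bps
C = 53.151427 kbps -> 53.15 kbps (2 dp)

53.15


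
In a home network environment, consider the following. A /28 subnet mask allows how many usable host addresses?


Given: subnet mask /28
Host bits = 32 - 28 = 4
Total addresses = 2^4 = 16
Usable hosts = 16 - 2 (network + broadcast) = 14

14


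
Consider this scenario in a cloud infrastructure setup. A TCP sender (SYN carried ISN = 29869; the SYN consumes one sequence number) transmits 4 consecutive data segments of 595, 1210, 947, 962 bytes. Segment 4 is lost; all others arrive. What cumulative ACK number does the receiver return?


SYN uses sequence number 29869; first data byte = ISN + 1 = 29870.
Segment 1: SEQ = 29870, len = 595 B, covers [29870, 30464]
Segment 2: SEQ = 30465, len = 1210 B, covers [30465, 31674]
Segment 3: SEQ = 31675, len = 947 B, covers [31675, 32621]
Segment 4: SEQ = 32622, len = 962 B, covers [32622, 33583] [LOST]
In-order data received: bytes [29870, 32621] (segments 1..3).
Segment 4 missing -> gap begins at byte 32622.
Cumulative ACK = next expected in-order byte = 29870 + 595 + 1210 + 947 = 32622

32622


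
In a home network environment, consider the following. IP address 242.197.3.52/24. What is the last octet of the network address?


Given: IP = 242.197.3.52, prefix = /24
Subnet mask = 255.255.255.0
Last octet of IP: 52
Last octet of mask: 0
Network last octet = 52 AND 0 = 0

0


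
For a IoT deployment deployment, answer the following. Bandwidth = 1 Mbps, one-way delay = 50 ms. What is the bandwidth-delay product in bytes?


Given: bandwidth = 1 Mbps, delay = 50 ms
BDP in bits = 1 * 10^6 * 50 / 1000
BDP in bits = 50000
BDP in bytes = 50000 / 8 = 6250

6250


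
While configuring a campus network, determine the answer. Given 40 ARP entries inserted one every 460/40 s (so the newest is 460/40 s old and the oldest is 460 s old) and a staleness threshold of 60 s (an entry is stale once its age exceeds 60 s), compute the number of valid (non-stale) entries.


Ages are k * 460/40 s for k = 1..40 (spacing = 11.5000 s).
Entry k is valid iff k * 460/40 <= 60 iff k <= 40 * 60 / 460 = 5.2174
n_valid = floor(5.2174) = 5
(n_stale = 40 - 5 = 35)

5


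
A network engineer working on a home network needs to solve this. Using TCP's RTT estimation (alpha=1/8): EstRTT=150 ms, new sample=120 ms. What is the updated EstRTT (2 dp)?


Given: EstRTT = 150 ms, SampleRTT = 120 ms, alpha = 1/8
New EstRTT = (1 - alpha) * EstRTT + alpha * SampleRTT
(7/8) * 150 = 131.25
(1/8) * 120 = 15
New EstRTT = 131.25 + 15 = 146.25 ms -> 146.25 ms (2 dp)

146.25


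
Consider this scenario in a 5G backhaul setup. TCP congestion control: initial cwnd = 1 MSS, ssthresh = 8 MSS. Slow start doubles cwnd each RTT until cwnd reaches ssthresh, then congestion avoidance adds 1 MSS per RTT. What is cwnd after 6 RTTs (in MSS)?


RTT 0: cwnd = 1 MSS (initial)
RTT 1: cwnd = 2 MSS (slow start, doubled)
RTT 2: cwnd = 4 MSS (slow start, doubled)
RTT 3: cwnd = 8 MSS (slow start, doubled)
RTT 4: cwnd = 9 MSS (congestion avoidance, +1)
RTT 5: cwnd = 10 MSS (congestion avoidance, +1)
RTT 6: cwnd = 11 MSS (congestion avoidance, +1)

11


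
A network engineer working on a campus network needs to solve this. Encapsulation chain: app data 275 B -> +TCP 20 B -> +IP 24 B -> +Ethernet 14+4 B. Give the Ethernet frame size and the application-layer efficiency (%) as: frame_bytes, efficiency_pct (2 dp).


TCP segment = 275 + 20 = 295 B
IP packet = 295 + 24 = 319 B
Ethernet frame = 319 + 14 + 4 = 337 B
Efficiency = app / frame = 275 / 337 = 0.816024 = 81.6024% -> 81.60% (2 dp)

337, 81.60


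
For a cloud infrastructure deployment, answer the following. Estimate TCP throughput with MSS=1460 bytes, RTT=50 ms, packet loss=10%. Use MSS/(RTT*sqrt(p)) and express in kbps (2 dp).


Given: MSS = 1460 bytes, RTT = 50 ms, loss = 10%
RTT in seconds = 50 / 1000 = 0.05
Loss rate = 10% = 0.1
sqrt(loss) = sqrt(0.1) = 0.316227766017
Throughput (bytes/s) = 1460 / (0.05 * 0.316227766017) = 92338.5077
Throughput (kbps) = 92338.5077 * 8 / 1000 = 738.708061 -> 738.71 kbps (2 dp)

738.71


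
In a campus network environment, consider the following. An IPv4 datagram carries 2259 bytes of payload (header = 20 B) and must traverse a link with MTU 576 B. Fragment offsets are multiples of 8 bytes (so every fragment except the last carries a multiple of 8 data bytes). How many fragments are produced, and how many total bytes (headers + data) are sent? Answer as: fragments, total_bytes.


Max data per non-final fragment = floor((MTU - header)/8)*8 = floor((576 - 20)/8)*8 = floor(556/8)*8 = 552 B
Final fragment needs no 8-byte alignment: it can carry up to MTU - header = 556 B
Non-final fragments needed = ceil((payload - 556) / 552) = ceil(1703/552) = ceil(3.0851) = 4
Number of fragments = 4 + 1 = 5
Fragment sizes (data): 4 * 552 B + 51 B (last, 51 <= 556 OK)
Total bytes sent = payload + n_frags * header = 2259 + 5*20 = 2259 + 100 = 2359 B

5, 2359


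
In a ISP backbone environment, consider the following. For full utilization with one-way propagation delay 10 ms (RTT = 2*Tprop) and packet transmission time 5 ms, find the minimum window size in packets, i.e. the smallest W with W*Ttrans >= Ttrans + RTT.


Given: Ttrans = 5 ms, RTT = 20 ms (= 2 * Tprop, Tprop = 10 ms)
Time until first ACK returns = Ttrans + RTT = 5 + 20 = 25 ms
Need W * Ttrans >= Ttrans + RTT  ->  W >= (Ttrans + RTT) / Ttrans
(Ttrans + RTT) / Ttrans = 25 / 5 = 5
W_min = ceil(5) = 5

5


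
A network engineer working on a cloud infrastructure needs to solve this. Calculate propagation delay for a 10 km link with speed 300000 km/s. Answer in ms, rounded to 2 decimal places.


Given: distance = 10 km, speed = 300000 km/s
Delay = distance / speed = 10 / 300000 seconds
Delay in ms = 10 * 1000 / 300000
Delay = 0.0333 ms
Rounded to 2 dp = 0.03 ms

0.03


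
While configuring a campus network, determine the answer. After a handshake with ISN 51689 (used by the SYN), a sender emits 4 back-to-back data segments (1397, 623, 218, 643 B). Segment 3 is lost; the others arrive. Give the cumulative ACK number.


SYN uses sequence number 51689; first data byte = ISN + 1 = 51690.
Segment 1: SEQ = 51690, len = 1397 B, covers [51690, 53086]
Segment 2: SEQ = 53087, len = 623 B, covers [53087, 53709]
Segment 3: SEQ = 53710, len = 218 B, covers [53710, 53927] [LOST]
Segment 4: SEQ = 53928, len = 643 B, covers [53928, 54570]
In-order data received: bytes [51690, 53709] (segments 1..2).
Segment 3 missing -> gap begins at byte 53710; later segments buffered out of order.
Cumulative ACK = next expected in-order byte = 51690 + 1397 + 623 = 53710

53710


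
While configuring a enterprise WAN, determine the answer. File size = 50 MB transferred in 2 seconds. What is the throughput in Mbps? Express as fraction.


Given: file = 50 MB, time = 2 s
File in Mb = 50 * 8 = 400 Mb
Throughput = 400 / 2 Mbps
Throughput = 200 Mbps

200


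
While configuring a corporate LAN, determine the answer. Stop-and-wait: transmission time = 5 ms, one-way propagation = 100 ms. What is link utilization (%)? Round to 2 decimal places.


Given: Ttrans = 5 ms, Tprop = 100 ms
RTT = 2 * Tprop = 2 * 100 = 200 ms
U = Ttrans / (Ttrans + RTT)
U = 5 / (5 + 200)
U = 5 / 205 = 0.02439
U% = 2.44%

2.44


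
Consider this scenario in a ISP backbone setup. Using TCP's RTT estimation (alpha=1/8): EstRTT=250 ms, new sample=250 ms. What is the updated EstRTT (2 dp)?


Given: EstRTT = 250 ms, SampleRTT = 250 ms, alpha = 1/8
New EstRTT = (1 - alpha) * EstRTT + alpha * SampleRTT
(7/8) * 250 = 218.75
(1/8) * 250 = 31.25
New EstRTT = 218.75 + 31.25 = 250 ms -> 250.00 ms (2 dp)

250.00


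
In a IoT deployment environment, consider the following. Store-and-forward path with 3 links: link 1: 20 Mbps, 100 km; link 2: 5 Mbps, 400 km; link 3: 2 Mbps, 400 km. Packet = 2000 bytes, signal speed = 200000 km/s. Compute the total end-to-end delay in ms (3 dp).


Packet = 2000 bytes = 16000 bits. Store-and-forward: sum (t_trans + t_prop) per link.
Link 1: t_trans = 16000/(20*10^6) s = 0.8000 ms; t_prop = 100/200000 s = 0.5000 ms; subtotal = 1.3000 ms
Link 2: t_trans = 16000/(5*10^6) s = 3.2000 ms; t_prop = 400/200000 s = 2.0000 ms; subtotal = 5.2000 ms
Link 3: t_trans = 16000/(2*10^6) s = 8.0000 ms; t_prop = 400/200000 s = 2.0000 ms; subtotal = 10.0000 ms
End-to-end = 1.3000 + 5.2000 + 10.0000 = 16.5000 ms -> 16.500 ms (3 dp)

16.500


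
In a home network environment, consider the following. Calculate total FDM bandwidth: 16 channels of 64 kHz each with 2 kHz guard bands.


Given: 16 channels, 64 kHz each, guard = 2 kHz
Channel bandwidth = 16 * 64 = 1024 kHz
Guard bands = 15 gaps * 2 kHz = 30 kHz
Total = 1024 + 30 = 1054 kHz

1054


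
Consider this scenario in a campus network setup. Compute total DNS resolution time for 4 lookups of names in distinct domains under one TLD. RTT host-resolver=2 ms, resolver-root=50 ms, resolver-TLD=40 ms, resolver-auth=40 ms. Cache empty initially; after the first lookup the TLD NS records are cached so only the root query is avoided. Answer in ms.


Lookup 1 (cold cache): local + root + TLD + auth = 2 + 50 + 40 + 40 = 132 ms
Lookups 2..4 (TLD NS cached -> skip root; new domain -> still ask TLD and auth): local + TLD + auth = 2 + 40 + 40 = 82 ms each
Remaining 3 lookups: 3 * 82 = 246 ms
Total = 132 + 246 = 378 ms

378


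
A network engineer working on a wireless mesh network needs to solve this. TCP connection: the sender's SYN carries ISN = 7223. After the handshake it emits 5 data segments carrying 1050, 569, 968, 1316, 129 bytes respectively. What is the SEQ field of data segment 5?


The SYN occupies sequence number ISN = 7223, so the first data byte is ISN + 1 = 7224.
SEQ of data segment i = (ISN + 1) + sum of payload sizes of segments 1..i-1.
Segment 1: SEQ = 7224, payload = 1050 bytes
Segment 2: SEQ = 8274, payload = 569 bytes
Segment 3: SEQ = 8843, payload = 968 bytes
Segment 4: SEQ = 9811, payload = 1316 bytes
Segment 5: SEQ = 11127, payload = 129 bytes
SEQ of segment 5 = 7224 + 1050 + 569 + 968 + 1316 = 11127

11127


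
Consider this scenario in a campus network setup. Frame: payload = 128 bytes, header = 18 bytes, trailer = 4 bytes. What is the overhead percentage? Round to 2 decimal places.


Given: payload = 128 B, header = 18 B, trailer = 4 B
Overhead bytes = header + trailer = 18 + 4 = 22
Total frame = payload + overhead = 128 + 22 = 150
Overhead % = 22 / 150 * 100 = 14.6667% -> 14.67% (2 dp)

14.67


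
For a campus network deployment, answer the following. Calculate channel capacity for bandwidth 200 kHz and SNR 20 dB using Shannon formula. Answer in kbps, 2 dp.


Given: B = 200 kHz, SNR = 20 dB
SNR linear = 10^(20/10) = 100
1 + SNR = 101
log2(101) = 6.6582114828
C = 200 * 1000 * 6.6582114828 = 1331642.2966 bps
C = 1331.642297 kbps -> 1331.64 kbps (2 dp)

1331.64


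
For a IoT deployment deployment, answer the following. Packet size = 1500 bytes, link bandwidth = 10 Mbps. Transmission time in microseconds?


Given: packet = 1500 bytes, bandwidth = 10 Mbps
Packet in bits = 1500 * 8 = 12000 bits
Bandwidth = 10 * 10^6 = 10000000 bps
Time = 12000 / 10000000 seconds
Time in us = 12000 * 10^6 / 10000000 = 1200

1200


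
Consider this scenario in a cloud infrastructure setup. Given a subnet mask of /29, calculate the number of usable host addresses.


Given: subnet mask /29
Host bits = 32 - 29 = 3
Total addresses = 2^3 = 8
Usable hosts = 8 - 2 (network + broadcast) = 6

6


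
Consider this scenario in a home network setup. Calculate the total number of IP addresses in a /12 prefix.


Given: CIDR prefix /12
Host bits = 32 - 12 = 20
Total addresses = 2^20 = 1048576

1048576


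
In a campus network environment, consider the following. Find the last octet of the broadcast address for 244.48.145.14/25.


Given: IP = 244.48.145.14, prefix = /25
Host bits = 32 - 25 = 7
Network last octet = 14 AND mask = 0
Host part size = 2^7 - 1 = 127
Broadcast last octet = 0 OR 127 = 127

127


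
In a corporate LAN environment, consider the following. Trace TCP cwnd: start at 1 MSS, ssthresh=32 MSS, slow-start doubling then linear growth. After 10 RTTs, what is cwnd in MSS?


RTT 0: cwnd = 1 MSS (initial)
RTT 1: cwnd = 2 MSS (slow start, doubled)
RTT 2: cwnd = 4 MSS (slow start, doubled)
RTT 3: cwnd = 8 MSS (slow start, doubled)
RTT 4: cwnd = 16 MSS (slow start, doubled)
RTT 5: cwnd = 32 MSS (slow start, doubled)
RTT 6: cwnd = 33 MSS (congestion avoidance, +1)
RTT 7: cwnd = 34 MSS (congestion avoidance, +1)
RTT 8: cwnd = 35 MSS (congestion avoidance, +1)
RTT 9: cwnd = 36 MSS (congestion avoidance, +1)
RTT 10: cwnd = 37 MSS (congestion avoidance, +1)

37


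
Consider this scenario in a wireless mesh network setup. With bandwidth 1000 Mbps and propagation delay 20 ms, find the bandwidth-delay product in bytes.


Given: bandwidth = 1000 Mbps, delay = 20 ms
BDP in bits = 1000 * 10^6 * 20 / 1000
BDP in bits = 20000000
BDP in bytes = 20000000 / 8 = 2500000

2500000


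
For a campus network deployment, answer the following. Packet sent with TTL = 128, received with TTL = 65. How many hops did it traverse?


Given: initial TTL = 128, received TTL = 65
Hops = initial TTL - received TTL
Hops = 128 - 65 = 63

63


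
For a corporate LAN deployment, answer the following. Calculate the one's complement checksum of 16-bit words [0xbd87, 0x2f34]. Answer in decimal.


Given words: [0xbd87, 0x2f34]
Step 1: Sum all words
Raw sum = 48519 + 12084 = 60603
One's complement = ~60603 & 0xFFFF = 4932

4932


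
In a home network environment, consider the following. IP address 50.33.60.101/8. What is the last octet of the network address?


Given: IP = 50.33.60.101, prefix = /8
Subnet mask = 255.0.0.0
Last octet of IP: 101
Last octet of mask: 0
Network last octet = 101 AND 0 = 0

0


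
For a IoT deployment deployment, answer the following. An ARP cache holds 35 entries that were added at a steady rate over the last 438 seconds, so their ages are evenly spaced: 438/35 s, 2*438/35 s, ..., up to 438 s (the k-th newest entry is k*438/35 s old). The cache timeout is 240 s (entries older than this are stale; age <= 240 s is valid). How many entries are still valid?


Ages are k * 438/35 s for k = 1..35 (spacing = 12.5143 s).
Entry k is valid iff k * 438/35 <= 240 iff k <= 35 * 240 / 438 = 19.1781
n_valid = floor(19.1781) = 19
(n_stale = 35 - 19 = 16)

19


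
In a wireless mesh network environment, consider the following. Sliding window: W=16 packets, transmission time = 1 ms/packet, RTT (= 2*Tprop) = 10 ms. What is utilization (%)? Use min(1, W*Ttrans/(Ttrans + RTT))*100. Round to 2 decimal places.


Given: W = 16, Ttrans = 1 ms, RTT = 10 ms (= 2 * Tprop, Tprop = 5 ms)
Cycle time = Ttrans + RTT = 1 + 10 = 11 ms (first packet sent until its ACK returns)
W * Ttrans = 16 * 1 = 16 ms of sending per cycle
W * Ttrans / (Ttrans + RTT) = 16 / 11 = 1.454545
U = min(1, 1.454545) = 1.000000
U% = 100.00%

100.00


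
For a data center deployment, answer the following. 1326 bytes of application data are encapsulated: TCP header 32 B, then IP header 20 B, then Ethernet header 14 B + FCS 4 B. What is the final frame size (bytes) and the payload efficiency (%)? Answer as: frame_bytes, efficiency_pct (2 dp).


TCP segment = 1326 + 32 = 1358 B
IP packet = 1358 + 20 = 1378 B
Ethernet frame = 1378 + 14 + 4 = 1396 B
Efficiency = app / frame = 1326 / 1396 = 0.949857 = 94.9857% -> 94.99% (2 dp)

1396, 94.99


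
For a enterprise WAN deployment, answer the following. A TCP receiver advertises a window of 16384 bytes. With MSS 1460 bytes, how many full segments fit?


Given: RWND = 16384 bytes, MSS = 1460 bytes
Full segments = floor(RWND / MSS)
Full segments = floor(16384 / 1460)
Full segments = floor(11.2219) = 11

11


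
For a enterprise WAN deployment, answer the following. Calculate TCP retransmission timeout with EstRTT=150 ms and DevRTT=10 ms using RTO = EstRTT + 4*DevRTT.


Given: EstRTT = 150 ms, DevRTT = 10 ms
Timeout = EstRTT + 4 * DevRTT
4 * DevRTT = 4 * 10 = 40
Timeout = 150 + 40 = 190 ms

190


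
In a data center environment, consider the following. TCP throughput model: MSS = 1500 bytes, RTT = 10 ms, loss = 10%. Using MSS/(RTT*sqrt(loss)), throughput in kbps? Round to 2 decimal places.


Given: MSS = 1500 bytes, RTT = 10 ms, loss = 10%
RTT in seconds = 10 / 1000 = 0.01
Loss rate = 10% = 0.1
sqrt(loss) = sqrt(0.1) = 0.316227766017
Throughput (bytes/s) = 1500 / (0.01 * 0.316227766017) = 474341.6490
Throughput (kbps) = 474341.6490 * 8 / 1000 = 3794.733192 -> 3794.73 kbps (2 dp)

3794.73


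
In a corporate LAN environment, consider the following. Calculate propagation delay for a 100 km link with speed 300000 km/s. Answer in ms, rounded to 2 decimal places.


Given: distance = 100 km, speed = 300000 km/s
Delay = distance / speed = 100 / 300000 seconds
Delay in ms = 100 * 1000 / 300000
Delay = 0.3333 ms
Rounded to 2 dp = 0.33 ms

0.33


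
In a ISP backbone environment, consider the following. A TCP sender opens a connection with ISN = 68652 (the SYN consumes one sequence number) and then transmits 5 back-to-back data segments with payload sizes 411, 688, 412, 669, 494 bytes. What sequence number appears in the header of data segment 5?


The SYN occupies sequence number ISN = 68652, so the first data byte is ISN + 1 = 68653.
SEQ of data segment i = (ISN + 1) + sum of payload sizes of segments 1..i-1.
Segment 1: SEQ = 68653, payload = 411 bytes
Segment 2: SEQ = 69064, payload = 688 bytes
Segment 3: SEQ = 69752, payload = 412 bytes
Segment 4: SEQ = 70164, payload = 669 bytes
Segment 5: SEQ = 70833, payload = 494 bytes
SEQ of segment 5 = 68653 + 411 + 688 + 412 + 669 = 70833

70833


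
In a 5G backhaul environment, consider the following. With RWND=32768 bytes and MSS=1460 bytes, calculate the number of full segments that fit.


Given: RWND = 32768 bytes, MSS = 1460 bytes
Full segments = floor(RWND / MSS)
Full segments = floor(32768 / 1460)
Full segments = floor(22.4438) = 22

22


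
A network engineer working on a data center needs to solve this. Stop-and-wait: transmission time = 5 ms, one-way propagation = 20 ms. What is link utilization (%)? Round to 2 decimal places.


Given: Ttrans = 5 ms, Tprop = 20 ms
RTT = 2 * Tprop = 2 * 20 = 40 ms
U = Ttrans / (Ttrans + RTT)
U = 5 / (5 + 40)
U = 5 / 45 = 0.111111
U% = 11.11%

11.11


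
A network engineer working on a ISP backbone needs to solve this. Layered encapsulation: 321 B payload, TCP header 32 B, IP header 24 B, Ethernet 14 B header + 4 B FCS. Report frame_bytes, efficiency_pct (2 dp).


TCP segment = 321 + 32 = 353 B
IP packet = 353 + 24 = 377 B
Ethernet frame = 377 + 14 + 4 = 395 B
Efficiency = app / frame = 321 / 395 = 0.812658 = 81.2658% -> 81.27% (2 dp)

395, 81.27


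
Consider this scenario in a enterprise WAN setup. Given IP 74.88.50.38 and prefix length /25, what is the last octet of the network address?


Given: IP = 74.88.50.38, prefix = /25
Subnet mask = 255.255.255.128
Last octet of IP: 38
Last octet of mask: 128
Network last octet = 38 AND 128 = 0

0


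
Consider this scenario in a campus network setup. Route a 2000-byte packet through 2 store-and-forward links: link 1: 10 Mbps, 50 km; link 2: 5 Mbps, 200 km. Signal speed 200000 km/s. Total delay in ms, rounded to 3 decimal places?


Packet = 2000 bytes = 16000 bits. Store-and-forward: sum (t_trans + t_prop) per link.
Link 1: t_trans = 16000/(10*10^6) s = 1.6000 ms; t_prop = 50/200000 s = 0.2500 ms; subtotal = 1.8500 ms
Link 2: t_trans = 16000/(5*10^6) s = 3.2000 ms; t_prop = 200/200000 s = 1.0000 ms; subtotal = 4.2000 ms
End-to-end = 1.8500 + 4.2000 = 6.0500 ms -> 6.050 ms (3 dp)

6.050


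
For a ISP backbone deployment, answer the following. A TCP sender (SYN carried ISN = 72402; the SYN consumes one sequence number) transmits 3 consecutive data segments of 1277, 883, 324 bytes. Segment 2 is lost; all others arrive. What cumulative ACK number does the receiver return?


SYN uses sequence number 72402; first data byte = ISN + 1 = 72403.
Segment 1: SEQ = 72403, len = 1277 B, covers [72403, 73679]
Segment 2: SEQ = 73680, len = 883 B, covers [73680, 74562] [LOST]
Segment 3: SEQ = 74563, len = 324 B, covers [74563, 74886]
In-order data received: bytes [72403, 73679] (segments 1..1).
Segment 2 missing -> gap begins at byte 73680; later segments buffered out of order.
Cumulative ACK = next expected in-order byte = 72403 + 1277 = 73680

73680


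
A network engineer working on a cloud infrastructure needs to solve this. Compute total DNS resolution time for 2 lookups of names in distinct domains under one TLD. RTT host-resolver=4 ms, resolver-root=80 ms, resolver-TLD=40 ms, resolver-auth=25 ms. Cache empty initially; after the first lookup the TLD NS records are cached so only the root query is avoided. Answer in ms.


Lookup 1 (cold cache): local + root + TLD + auth = 4 + 80 + 40 + 25 = 149 ms
Lookups 2..2 (TLD NS cached -> skip root; new domain -> still ask TLD and auth): local + TLD + auth = 4 + 40 + 25 = 69 ms each
Remaining 1 lookups: 1 * 69 = 69 ms
Total = 149 + 69 = 218 ms

218


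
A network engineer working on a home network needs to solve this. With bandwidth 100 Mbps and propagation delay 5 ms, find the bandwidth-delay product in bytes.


Given: bandwidth = 100 Mbps, delay = 5 ms
BDP in bits = 100 * 10^6 * 5 / 1000
BDP in bits = 500000
BDP in bytes = 500000 / 8 = 62500

62500


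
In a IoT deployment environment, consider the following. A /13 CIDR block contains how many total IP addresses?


Given: CIDR prefix /13
Host bits = 32 - 13 = 19
Total addresses = 2^19 = 524288

524288


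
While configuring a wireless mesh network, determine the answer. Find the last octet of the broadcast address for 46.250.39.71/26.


Given: IP = 46.250.39.71, prefix = /26
Host bits = 32 - 26 = 6
Network last octet = 71 AND mask = 64
Host part size = 2^6 - 1 = 63
Broadcast last octet = 64 OR 63 = 127

127


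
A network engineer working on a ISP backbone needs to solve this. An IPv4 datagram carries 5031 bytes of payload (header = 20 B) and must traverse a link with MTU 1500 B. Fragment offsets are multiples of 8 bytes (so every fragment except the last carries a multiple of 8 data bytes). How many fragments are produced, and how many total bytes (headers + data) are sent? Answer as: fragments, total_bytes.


Max data per non-final fragment = floor((MTU - header)/8)*8 = floor((1500 - 20)/8)*8 = floor(1480/8)*8 = 1480 B
Final fragment needs no 8-byte alignment: it can carry up to MTU - header = 1480 B
Non-final fragments needed = ceil((payload - 1480) / 1480) = ceil(3551/1480) = ceil(2.3993) = 3
Number of fragments = 3 + 1 = 4
Fragment sizes (data): 3 * 1480 B + 591 B (last, 591 <= 1480 OK)
Total bytes sent = payload + n_frags * header = 5031 + 4*20 = 5031 + 80 = 5111 B

4, 5111


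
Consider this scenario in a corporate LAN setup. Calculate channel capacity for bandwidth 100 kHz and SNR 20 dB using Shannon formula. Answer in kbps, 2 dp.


Given: B = 100 kHz, SNR = 20 dB
SNR linear = 10^(20/10) = 100
1 + SNR = 101
log2(101) = 6.6582114828
C = 100 * 1000 * 6.6582114828 = 665821.1483 bps
C = 665.821148 kbps -> 665.82 kbps (2 dp)

665.82


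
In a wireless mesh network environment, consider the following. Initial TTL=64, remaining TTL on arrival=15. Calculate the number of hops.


Given: initial TTL = 64, received TTL = 15
Hops = initial TTL - received TTL
Hops = 64 - 15 = 49

49


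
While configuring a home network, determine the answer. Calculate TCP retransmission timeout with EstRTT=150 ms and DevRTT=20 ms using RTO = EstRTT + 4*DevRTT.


Given: EstRTT = 150 ms, DevRTT = 20 ms
Timeout = EstRTT + 4 * DevRTT
4 * DevRTT = 4 * 20 = 80
Timeout = 150 + 80 = 230 ms

230


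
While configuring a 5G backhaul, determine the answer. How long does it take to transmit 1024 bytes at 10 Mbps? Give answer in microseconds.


Given: packet = 1024 bytes, bandwidth = 10 Mbps
Packet in bits = 1024 * 8 = 8192 bits
Bandwidth = 10 * 10^6 = 10000000 bps
Time = 8192 / 10000000 seconds
Time in us = 8192 * 10^6 / 10000000 = 819.2

819.2


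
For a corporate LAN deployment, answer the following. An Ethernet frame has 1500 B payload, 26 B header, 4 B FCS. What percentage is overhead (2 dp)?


Given: payload = 1500 B, header = 26 B, trailer = 4 B
Overhead bytes = header + trailer = 26 + 4 = 30
Total frame = payload + overhead = 1500 + 30 = 1530
Overhead % = 30 / 1530 * 100 = 1.9608% -> 1.96% (2 dp)

1.96


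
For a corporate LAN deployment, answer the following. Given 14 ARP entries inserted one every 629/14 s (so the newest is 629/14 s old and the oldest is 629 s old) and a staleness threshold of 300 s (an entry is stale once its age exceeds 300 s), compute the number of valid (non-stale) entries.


Ages are k * 629/14 s for k = 1..14 (spacing = 44.9286 s).
Entry k is valid iff k * 629/14 <= 300 iff k <= 14 * 300 / 629 = 6.6773
n_valid = floor(6.6773) = 6
(n_stale = 14 - 6 = 8)

6


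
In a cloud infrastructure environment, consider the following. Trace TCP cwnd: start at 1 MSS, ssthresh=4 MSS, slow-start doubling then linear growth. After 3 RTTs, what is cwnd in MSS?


RTT 0: cwnd = 1 MSS (initial)
RTT 1: cwnd = 2 MSS (slow start, doubled)
RTT 2: cwnd = 4 MSS (slow start, doubled)
RTT 3: cwnd = 5 MSS (congestion avoidance, +1)

5


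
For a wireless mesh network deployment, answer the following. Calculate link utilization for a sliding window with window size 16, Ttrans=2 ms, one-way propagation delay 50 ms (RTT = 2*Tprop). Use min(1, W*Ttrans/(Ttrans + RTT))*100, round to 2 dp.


Given: W = 16, Ttrans = 2 ms, RTT = 100 ms (= 2 * Tprop, Tprop = 50 ms)
Cycle time = Ttrans + RTT = 2 + 100 = 102 ms (first packet sent until its ACK returns)
W * Ttrans = 16 * 2 = 32 ms of sending per cycle
W * Ttrans / (Ttrans + RTT) = 32 / 102 = 0.313725
U = min(1, 0.313725) = 0.313725
U% = 31.37%

31.37


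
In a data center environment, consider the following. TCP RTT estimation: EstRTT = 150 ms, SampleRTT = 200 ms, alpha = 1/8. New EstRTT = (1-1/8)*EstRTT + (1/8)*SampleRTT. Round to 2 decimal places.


Given: EstRTT = 150 ms, SampleRTT = 200 ms, alpha = 1/8
New EstRTT = (1 - alpha) * EstRTT + alpha * SampleRTT
(7/8) * 150 = 131.25
(1/8) * 200 = 25
New EstRTT = 131.25 + 25 = 156.25 ms -> 156.25 ms (2 dp)

156.25


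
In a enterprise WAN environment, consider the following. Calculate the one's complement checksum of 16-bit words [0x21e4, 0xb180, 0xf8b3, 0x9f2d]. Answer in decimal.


Given words: [0x21e4, 0xb180, 0xf8b3, 0x9f2d]
Step 1: Sum all words
Raw sum = 8676 + 45440 + 63667 + 40749 = 158532
Step 2: Fold carry: (27460 + 2) = 27462
One's complement = ~27462 & 0xFFFF = 38073

38073
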